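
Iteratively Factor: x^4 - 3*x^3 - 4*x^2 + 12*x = (x - 3)*(x^3 - 4*x) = (x - 3)*(x + 2)*(x^2 - 2*x) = x*(x - 3)*(x + 2)*(x - 2)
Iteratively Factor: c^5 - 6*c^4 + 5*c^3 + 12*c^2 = (c + 1)*(c^4 - 7*c^3 + 12*c^2) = (c - 4)*(c + 1)*(c^3 - 3*c^2) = c*(c - 4)*(c + 1)*(c^2 - 3*c) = c^2*(c - 4)*(c + 1)*(c - 3)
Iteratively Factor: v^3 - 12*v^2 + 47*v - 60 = (v - 3)*(v^2 - 9*v + 20) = (v - 4)*(v - 3)*(v - 5)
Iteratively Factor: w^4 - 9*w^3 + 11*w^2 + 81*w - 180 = (w - 4)*(w^3 - 5*w^2 - 9*w + 45) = (w - 5)*(w - 4)*(w^2 - 9) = (w - 5)*(w - 4)*(w + 3)*(w - 3)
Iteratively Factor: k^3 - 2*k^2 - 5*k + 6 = (k + 2)*(k^2 - 4*k + 3) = (k - 3)*(k + 2)*(k - 1)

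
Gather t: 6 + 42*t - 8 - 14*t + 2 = 28*t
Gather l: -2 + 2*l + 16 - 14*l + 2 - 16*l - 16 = -28*l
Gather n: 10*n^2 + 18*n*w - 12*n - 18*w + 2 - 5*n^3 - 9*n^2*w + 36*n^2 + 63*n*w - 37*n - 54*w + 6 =-5*n^3 + n^2*(46 - 9*w) + n*(81*w - 49) - 72*w + 8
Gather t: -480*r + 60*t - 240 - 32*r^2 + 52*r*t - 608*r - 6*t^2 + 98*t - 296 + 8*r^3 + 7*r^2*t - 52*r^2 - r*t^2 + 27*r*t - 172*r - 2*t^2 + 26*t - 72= 8*r^3 - 84*r^2 - 1260*r + t^2*(-r - 8) + t*(7*r^2 + 79*r + 184) - 608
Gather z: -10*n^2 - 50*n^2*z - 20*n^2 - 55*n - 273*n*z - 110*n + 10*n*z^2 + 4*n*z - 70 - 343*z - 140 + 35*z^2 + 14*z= -30*n^2 - 165*n + z^2*(10*n + 35) + z*(-50*n^2 - 269*n - 329) - 210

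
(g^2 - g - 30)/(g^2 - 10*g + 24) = (g + 5)/(g - 4)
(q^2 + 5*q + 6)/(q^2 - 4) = (q + 3)/(q - 2)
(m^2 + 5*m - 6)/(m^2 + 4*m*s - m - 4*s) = (m + 6)/(m + 4*s)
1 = 1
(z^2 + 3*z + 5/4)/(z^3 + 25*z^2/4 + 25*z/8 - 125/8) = 2*(2*z + 1)/(4*z^2 + 15*z - 25)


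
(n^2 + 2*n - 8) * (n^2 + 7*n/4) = n^4 + 15*n^3/4 - 9*n^2/2 - 14*n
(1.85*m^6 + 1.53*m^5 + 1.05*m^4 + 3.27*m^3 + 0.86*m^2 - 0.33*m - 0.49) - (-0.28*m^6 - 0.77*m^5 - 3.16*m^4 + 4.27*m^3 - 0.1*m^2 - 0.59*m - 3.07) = 2.13*m^6 + 2.3*m^5 + 4.21*m^4 - 1.0*m^3 + 0.96*m^2 + 0.26*m + 2.58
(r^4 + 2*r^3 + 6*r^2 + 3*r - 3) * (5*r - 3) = 5*r^5 + 7*r^4 + 24*r^3 - 3*r^2 - 24*r + 9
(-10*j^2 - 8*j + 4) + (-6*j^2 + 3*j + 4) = -16*j^2 - 5*j + 8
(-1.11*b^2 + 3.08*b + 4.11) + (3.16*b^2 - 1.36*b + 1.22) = 2.05*b^2 + 1.72*b + 5.33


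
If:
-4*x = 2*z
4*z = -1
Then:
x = 1/8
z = -1/4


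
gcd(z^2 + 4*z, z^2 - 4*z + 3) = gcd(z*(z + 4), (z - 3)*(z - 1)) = 1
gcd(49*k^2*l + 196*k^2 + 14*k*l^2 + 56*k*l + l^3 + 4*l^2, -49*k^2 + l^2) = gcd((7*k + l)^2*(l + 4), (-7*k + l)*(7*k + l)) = 7*k + l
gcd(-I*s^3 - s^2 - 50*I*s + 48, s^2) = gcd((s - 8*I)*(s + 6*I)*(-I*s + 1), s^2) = 1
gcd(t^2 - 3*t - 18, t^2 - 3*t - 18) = t^2 - 3*t - 18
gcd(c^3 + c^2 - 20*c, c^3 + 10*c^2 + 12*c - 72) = 1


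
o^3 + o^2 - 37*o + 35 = (o - 5)*(o - 1)*(o + 7)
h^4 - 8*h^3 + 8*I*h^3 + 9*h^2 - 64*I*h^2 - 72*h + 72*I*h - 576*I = (h - 8)*(h - 3*I)*(h + 3*I)*(h + 8*I)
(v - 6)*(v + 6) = v^2 - 36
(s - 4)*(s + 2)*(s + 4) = s^3 + 2*s^2 - 16*s - 32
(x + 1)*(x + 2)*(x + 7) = x^3 + 10*x^2 + 23*x + 14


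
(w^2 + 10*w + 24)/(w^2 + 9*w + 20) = (w + 6)/(w + 5)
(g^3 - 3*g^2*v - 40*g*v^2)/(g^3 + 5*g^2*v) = (g - 8*v)/g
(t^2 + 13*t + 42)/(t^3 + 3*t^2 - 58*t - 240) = (t + 7)/(t^2 - 3*t - 40)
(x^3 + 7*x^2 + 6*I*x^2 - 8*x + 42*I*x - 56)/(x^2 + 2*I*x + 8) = (x^2 + x*(7 + 2*I) + 14*I)/(x - 2*I)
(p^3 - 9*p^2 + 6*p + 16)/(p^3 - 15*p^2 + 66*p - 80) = (p + 1)/(p - 5)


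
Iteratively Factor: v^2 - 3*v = (v)*(v - 3)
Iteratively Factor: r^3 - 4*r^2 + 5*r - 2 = (r - 1)*(r^2 - 3*r + 2) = (r - 1)^2*(r - 2)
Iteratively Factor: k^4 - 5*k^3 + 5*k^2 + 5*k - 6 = (k - 2)*(k^3 - 3*k^2 - k + 3) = (k - 2)*(k + 1)*(k^2 - 4*k + 3) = (k - 2)*(k - 1)*(k + 1)*(k - 3)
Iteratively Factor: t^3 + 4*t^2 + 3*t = (t + 3)*(t^2 + t) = t*(t + 3)*(t + 1)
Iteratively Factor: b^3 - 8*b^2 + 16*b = (b - 4)*(b^2 - 4*b) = (b - 4)^2*(b)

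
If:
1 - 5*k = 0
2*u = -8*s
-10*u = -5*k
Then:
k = 1/5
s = -1/40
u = 1/10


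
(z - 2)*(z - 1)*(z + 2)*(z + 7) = z^4 + 6*z^3 - 11*z^2 - 24*z + 28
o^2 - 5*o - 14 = (o - 7)*(o + 2)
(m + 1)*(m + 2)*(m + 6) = m^3 + 9*m^2 + 20*m + 12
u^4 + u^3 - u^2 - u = u*(u - 1)*(u + 1)^2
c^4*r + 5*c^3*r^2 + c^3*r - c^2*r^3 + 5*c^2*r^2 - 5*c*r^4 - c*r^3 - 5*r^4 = (c - r)*(c + r)*(c + 5*r)*(c*r + r)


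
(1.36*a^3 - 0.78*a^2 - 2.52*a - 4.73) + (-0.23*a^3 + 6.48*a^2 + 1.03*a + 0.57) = 1.13*a^3 + 5.7*a^2 - 1.49*a - 4.16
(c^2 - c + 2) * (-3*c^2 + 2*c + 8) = -3*c^4 + 5*c^3 - 4*c + 16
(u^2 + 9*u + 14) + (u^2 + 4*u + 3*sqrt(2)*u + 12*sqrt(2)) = 2*u^2 + 3*sqrt(2)*u + 13*u + 14 + 12*sqrt(2)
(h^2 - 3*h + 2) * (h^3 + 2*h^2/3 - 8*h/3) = h^5 - 7*h^4/3 - 8*h^3/3 + 28*h^2/3 - 16*h/3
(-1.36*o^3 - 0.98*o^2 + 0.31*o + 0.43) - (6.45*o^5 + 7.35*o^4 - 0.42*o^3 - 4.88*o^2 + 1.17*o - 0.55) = -6.45*o^5 - 7.35*o^4 - 0.94*o^3 + 3.9*o^2 - 0.86*o + 0.98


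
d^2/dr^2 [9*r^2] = 18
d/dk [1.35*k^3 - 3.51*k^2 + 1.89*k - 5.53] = 4.05*k^2 - 7.02*k + 1.89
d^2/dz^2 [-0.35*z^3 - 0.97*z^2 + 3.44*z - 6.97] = -2.1*z - 1.94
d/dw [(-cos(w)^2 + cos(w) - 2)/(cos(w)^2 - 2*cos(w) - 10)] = (sin(w)^2 - 24*cos(w) + 13)*sin(w)/(sin(w)^2 + 2*cos(w) + 9)^2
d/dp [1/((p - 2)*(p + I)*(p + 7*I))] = (-(p - 2)*(p + I) - (p - 2)*(p + 7*I) - (p + I)*(p + 7*I))/((p - 2)^2*(p + I)^2*(p + 7*I)^2)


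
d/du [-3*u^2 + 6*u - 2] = 6 - 6*u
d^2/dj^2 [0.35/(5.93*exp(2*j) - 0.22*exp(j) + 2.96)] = ((0.077 - 8.302*exp(j))*(5.93*exp(2*j) - 0.22*exp(j) + 2.96) + 0.35*(11.86*exp(j) - 0.22)*(23.72*exp(j) - 0.44)*exp(j))*exp(j)/(5.93*exp(2*j) - 0.22*exp(j) + 2.96)^3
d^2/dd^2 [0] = 0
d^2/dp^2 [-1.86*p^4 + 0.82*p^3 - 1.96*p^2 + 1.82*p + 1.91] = -22.32*p^2 + 4.92*p - 3.92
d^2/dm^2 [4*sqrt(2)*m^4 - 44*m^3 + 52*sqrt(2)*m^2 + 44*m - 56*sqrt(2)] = 48*sqrt(2)*m^2 - 264*m + 104*sqrt(2)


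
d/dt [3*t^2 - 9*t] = 6*t - 9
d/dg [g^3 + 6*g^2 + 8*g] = 3*g^2 + 12*g + 8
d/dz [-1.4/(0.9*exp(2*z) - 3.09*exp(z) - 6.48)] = (2.52*exp(z) - 4.326)*exp(z)/(-0.9*exp(2*z) + 3.09*exp(z) + 6.48)^2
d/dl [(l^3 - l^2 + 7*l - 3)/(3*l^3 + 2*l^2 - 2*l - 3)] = (5*l^4 - 46*l^3 + 6*l^2 + 18*l - 27)/(9*l^6 + 12*l^5 - 8*l^4 - 26*l^3 - 8*l^2 + 12*l + 9)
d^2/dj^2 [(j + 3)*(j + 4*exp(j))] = 4*j*exp(j) + 20*exp(j) + 2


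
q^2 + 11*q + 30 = (q + 5)*(q + 6)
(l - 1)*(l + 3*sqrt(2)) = l^2 - l + 3*sqrt(2)*l - 3*sqrt(2)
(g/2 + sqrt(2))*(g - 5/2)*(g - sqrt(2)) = g^3/2 - 5*g^2/4 + sqrt(2)*g^2/2 - 2*g - 5*sqrt(2)*g/4 + 5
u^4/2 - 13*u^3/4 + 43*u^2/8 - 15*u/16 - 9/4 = (u/2 + 1/4)*(u - 4)*(u - 3/2)^2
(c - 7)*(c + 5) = c^2 - 2*c - 35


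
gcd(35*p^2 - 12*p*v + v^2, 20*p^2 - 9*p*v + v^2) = 5*p - v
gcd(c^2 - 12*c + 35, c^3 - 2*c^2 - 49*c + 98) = c - 7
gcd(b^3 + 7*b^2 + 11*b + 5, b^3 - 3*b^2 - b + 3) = b + 1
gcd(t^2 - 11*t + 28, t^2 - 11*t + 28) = t^2 - 11*t + 28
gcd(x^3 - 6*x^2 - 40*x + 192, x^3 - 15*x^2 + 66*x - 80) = x - 8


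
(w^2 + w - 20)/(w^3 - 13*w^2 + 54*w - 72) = (w + 5)/(w^2 - 9*w + 18)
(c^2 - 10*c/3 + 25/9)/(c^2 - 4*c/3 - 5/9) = (3*c - 5)/(3*c + 1)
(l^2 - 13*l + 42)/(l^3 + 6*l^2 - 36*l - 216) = (l - 7)/(l^2 + 12*l + 36)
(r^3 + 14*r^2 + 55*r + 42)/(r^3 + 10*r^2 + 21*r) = (r^2 + 7*r + 6)/(r*(r + 3))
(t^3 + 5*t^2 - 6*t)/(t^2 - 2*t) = (t^2 + 5*t - 6)/(t - 2)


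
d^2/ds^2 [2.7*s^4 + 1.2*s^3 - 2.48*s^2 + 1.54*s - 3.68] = 32.4*s^2 + 7.2*s - 4.96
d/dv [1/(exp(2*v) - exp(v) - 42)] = (1 - 2*exp(v))*exp(v)/(-exp(2*v) + exp(v) + 42)^2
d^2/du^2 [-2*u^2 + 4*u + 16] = -4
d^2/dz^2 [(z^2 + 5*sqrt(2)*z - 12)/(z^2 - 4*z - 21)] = 2*(4*z^3 + 5*sqrt(2)*z^3 + 27*z^2 + 144*z + 315*sqrt(2)*z - 420*sqrt(2) - 3)/(z^6 - 12*z^5 - 15*z^4 + 440*z^3 + 315*z^2 - 5292*z - 9261)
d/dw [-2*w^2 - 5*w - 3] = -4*w - 5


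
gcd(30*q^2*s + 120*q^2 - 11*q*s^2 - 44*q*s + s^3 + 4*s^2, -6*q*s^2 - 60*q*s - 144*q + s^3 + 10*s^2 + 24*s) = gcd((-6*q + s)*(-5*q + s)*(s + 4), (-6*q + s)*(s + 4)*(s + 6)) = 6*q*s + 24*q - s^2 - 4*s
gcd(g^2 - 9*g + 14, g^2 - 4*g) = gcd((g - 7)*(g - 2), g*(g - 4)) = 1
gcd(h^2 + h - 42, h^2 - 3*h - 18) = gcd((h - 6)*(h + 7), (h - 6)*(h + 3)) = h - 6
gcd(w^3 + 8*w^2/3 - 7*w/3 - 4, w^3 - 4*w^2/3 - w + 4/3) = w^2 - w/3 - 4/3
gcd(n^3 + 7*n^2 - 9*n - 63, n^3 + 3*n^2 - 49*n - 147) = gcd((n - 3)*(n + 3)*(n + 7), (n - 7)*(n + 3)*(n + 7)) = n^2 + 10*n + 21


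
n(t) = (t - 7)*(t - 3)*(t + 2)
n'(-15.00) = 916.00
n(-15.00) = -5148.00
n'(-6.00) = 205.00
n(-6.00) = -468.00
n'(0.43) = -5.33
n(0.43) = 41.03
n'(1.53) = -16.46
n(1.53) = 28.38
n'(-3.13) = 80.47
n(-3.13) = -70.17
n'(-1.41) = 29.52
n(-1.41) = 21.88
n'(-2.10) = 47.83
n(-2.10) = -4.64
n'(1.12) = -13.16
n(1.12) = 34.49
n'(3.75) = -16.81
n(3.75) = -14.02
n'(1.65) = -17.23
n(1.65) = 26.36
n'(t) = (t - 7)*(t - 3) + (t - 7)*(t + 2) + (t - 3)*(t + 2)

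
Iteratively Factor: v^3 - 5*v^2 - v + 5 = (v + 1)*(v^2 - 6*v + 5) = (v - 1)*(v + 1)*(v - 5)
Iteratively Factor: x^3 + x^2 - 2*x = (x)*(x^2 + x - 2) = x*(x - 1)*(x + 2)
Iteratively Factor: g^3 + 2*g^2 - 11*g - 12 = (g + 1)*(g^2 + g - 12) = (g + 1)*(g + 4)*(g - 3)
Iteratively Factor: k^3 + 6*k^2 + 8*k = (k + 4)*(k^2 + 2*k) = k*(k + 4)*(k + 2)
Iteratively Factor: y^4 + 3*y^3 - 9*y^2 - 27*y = (y + 3)*(y^3 - 9*y) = y*(y + 3)*(y^2 - 9) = y*(y - 3)*(y + 3)*(y + 3)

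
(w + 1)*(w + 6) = w^2 + 7*w + 6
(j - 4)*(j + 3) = j^2 - j - 12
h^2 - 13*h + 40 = (h - 8)*(h - 5)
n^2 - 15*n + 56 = (n - 8)*(n - 7)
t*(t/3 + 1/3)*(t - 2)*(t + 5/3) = t^4/3 + 2*t^3/9 - 11*t^2/9 - 10*t/9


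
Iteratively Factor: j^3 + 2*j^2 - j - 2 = (j + 1)*(j^2 + j - 2) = (j - 1)*(j + 1)*(j + 2)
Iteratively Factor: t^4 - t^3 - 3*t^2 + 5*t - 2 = (t - 1)*(t^3 - 3*t + 2) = (t - 1)^2*(t^2 + t - 2) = (t - 1)^3*(t + 2)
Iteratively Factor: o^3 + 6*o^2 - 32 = (o + 4)*(o^2 + 2*o - 8) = (o - 2)*(o + 4)*(o + 4)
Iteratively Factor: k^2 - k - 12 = (k + 3)*(k - 4)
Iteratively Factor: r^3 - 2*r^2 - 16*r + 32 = (r + 4)*(r^2 - 6*r + 8) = (r - 4)*(r + 4)*(r - 2)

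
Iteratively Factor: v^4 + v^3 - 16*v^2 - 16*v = (v)*(v^3 + v^2 - 16*v - 16) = v*(v + 4)*(v^2 - 3*v - 4) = v*(v - 4)*(v + 4)*(v + 1)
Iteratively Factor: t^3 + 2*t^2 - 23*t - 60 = (t + 3)*(t^2 - t - 20) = (t - 5)*(t + 3)*(t + 4)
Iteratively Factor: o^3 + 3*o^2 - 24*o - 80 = (o + 4)*(o^2 - o - 20) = (o - 5)*(o + 4)*(o + 4)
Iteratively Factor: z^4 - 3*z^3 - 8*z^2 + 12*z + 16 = (z + 1)*(z^3 - 4*z^2 - 4*z + 16) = (z + 1)*(z + 2)*(z^2 - 6*z + 8) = (z - 4)*(z + 1)*(z + 2)*(z - 2)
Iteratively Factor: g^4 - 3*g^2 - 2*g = (g)*(g^3 - 3*g - 2) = g*(g + 1)*(g^2 - g - 2) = g*(g - 2)*(g + 1)*(g + 1)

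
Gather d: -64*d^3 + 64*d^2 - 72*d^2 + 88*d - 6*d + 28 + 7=-64*d^3 - 8*d^2 + 82*d + 35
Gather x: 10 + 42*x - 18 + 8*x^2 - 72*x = 8*x^2 - 30*x - 8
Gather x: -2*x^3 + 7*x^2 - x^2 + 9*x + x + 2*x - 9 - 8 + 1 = -2*x^3 + 6*x^2 + 12*x - 16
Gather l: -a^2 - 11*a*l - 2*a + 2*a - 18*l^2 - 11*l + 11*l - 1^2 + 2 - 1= -a^2 - 11*a*l - 18*l^2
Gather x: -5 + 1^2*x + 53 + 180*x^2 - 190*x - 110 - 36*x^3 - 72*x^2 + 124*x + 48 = -36*x^3 + 108*x^2 - 65*x - 14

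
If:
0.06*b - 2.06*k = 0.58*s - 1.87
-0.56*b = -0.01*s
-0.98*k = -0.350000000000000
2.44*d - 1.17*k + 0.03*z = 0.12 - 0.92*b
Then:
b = 0.03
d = 0.207241352159233 - 0.0122950819672131*z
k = 0.36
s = 1.96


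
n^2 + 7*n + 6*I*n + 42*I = (n + 7)*(n + 6*I)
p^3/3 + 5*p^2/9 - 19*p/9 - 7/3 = (p/3 + 1)*(p - 7/3)*(p + 1)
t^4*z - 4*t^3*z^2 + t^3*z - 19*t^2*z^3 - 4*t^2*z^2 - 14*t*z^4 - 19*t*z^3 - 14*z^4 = (t - 7*z)*(t + z)*(t + 2*z)*(t*z + z)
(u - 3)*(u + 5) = u^2 + 2*u - 15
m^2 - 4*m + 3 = (m - 3)*(m - 1)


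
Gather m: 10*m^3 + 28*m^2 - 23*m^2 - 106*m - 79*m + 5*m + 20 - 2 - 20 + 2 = 10*m^3 + 5*m^2 - 180*m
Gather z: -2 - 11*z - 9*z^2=-9*z^2 - 11*z - 2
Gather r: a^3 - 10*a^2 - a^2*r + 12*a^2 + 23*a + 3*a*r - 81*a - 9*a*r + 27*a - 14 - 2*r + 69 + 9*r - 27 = a^3 + 2*a^2 - 31*a + r*(-a^2 - 6*a + 7) + 28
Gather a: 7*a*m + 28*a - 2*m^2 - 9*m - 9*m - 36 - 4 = a*(7*m + 28) - 2*m^2 - 18*m - 40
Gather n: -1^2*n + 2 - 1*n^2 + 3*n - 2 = -n^2 + 2*n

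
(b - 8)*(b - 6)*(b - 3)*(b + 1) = b^4 - 16*b^3 + 73*b^2 - 54*b - 144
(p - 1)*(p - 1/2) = p^2 - 3*p/2 + 1/2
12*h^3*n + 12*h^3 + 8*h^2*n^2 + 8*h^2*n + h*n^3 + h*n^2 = (2*h + n)*(6*h + n)*(h*n + h)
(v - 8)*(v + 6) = v^2 - 2*v - 48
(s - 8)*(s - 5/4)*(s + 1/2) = s^3 - 35*s^2/4 + 43*s/8 + 5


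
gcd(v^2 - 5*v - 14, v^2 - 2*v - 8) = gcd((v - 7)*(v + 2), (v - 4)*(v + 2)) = v + 2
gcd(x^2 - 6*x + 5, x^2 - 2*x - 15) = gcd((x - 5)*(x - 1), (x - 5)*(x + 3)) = x - 5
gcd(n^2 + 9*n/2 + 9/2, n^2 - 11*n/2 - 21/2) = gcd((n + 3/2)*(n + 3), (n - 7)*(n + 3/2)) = n + 3/2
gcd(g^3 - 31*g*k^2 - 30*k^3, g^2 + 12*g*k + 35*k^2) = g + 5*k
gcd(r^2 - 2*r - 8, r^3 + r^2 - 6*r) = 1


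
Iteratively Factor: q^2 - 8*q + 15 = (q - 5)*(q - 3)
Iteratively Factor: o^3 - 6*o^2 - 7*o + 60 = (o - 5)*(o^2 - o - 12) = (o - 5)*(o + 3)*(o - 4)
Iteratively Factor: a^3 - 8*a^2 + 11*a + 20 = (a + 1)*(a^2 - 9*a + 20) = (a - 4)*(a + 1)*(a - 5)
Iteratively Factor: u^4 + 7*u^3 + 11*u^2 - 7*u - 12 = (u + 1)*(u^3 + 6*u^2 + 5*u - 12) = (u - 1)*(u + 1)*(u^2 + 7*u + 12) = (u - 1)*(u + 1)*(u + 3)*(u + 4)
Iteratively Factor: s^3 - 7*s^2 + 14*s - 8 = (s - 4)*(s^2 - 3*s + 2) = (s - 4)*(s - 1)*(s - 2)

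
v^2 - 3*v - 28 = (v - 7)*(v + 4)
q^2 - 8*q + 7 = (q - 7)*(q - 1)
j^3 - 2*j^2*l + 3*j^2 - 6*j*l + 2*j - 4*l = (j + 1)*(j + 2)*(j - 2*l)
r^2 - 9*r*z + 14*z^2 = (r - 7*z)*(r - 2*z)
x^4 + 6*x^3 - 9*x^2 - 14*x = x*(x - 2)*(x + 1)*(x + 7)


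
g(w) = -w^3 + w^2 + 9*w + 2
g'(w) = -3*w^2 + 2*w + 9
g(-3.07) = 12.73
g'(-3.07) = -25.41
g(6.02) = -125.75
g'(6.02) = -87.68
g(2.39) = 15.57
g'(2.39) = -3.36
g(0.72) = 8.63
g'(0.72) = 8.88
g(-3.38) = 21.62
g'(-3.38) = -32.03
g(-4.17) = 54.37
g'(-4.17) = -51.51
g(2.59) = 14.64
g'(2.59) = -5.94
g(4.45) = -26.27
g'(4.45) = -41.51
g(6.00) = -124.00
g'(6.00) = -87.00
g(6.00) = -124.00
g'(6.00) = -87.00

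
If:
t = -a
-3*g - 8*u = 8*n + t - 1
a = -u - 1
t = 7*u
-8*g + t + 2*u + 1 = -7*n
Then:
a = -7/6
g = 19/170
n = -39/170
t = 7/6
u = 1/6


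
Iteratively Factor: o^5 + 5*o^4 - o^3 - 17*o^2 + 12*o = (o - 1)*(o^4 + 6*o^3 + 5*o^2 - 12*o) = (o - 1)*(o + 4)*(o^3 + 2*o^2 - 3*o) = (o - 1)^2*(o + 4)*(o^2 + 3*o) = (o - 1)^2*(o + 3)*(o + 4)*(o)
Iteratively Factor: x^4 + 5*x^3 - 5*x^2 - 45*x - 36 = (x + 4)*(x^3 + x^2 - 9*x - 9) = (x + 1)*(x + 4)*(x^2 - 9) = (x + 1)*(x + 3)*(x + 4)*(x - 3)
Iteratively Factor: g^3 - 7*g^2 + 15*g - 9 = (g - 1)*(g^2 - 6*g + 9) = (g - 3)*(g - 1)*(g - 3)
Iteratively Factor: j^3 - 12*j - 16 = (j - 4)*(j^2 + 4*j + 4) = (j - 4)*(j + 2)*(j + 2)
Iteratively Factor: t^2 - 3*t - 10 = (t + 2)*(t - 5)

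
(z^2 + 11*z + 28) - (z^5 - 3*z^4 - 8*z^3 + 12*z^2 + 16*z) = -z^5 + 3*z^4 + 8*z^3 - 11*z^2 - 5*z + 28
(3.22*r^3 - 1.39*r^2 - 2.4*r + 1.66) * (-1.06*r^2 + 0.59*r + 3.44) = -3.4132*r^5 + 3.3732*r^4 + 12.8007*r^3 - 7.9572*r^2 - 7.2766*r + 5.7104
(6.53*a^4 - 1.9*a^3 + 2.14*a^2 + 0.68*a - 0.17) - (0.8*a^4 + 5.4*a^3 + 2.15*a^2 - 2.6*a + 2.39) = 5.73*a^4 - 7.3*a^3 - 0.00999999999999979*a^2 + 3.28*a - 2.56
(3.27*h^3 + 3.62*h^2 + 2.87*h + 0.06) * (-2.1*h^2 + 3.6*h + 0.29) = -6.867*h^5 + 4.17*h^4 + 7.9533*h^3 + 11.2558*h^2 + 1.0483*h + 0.0174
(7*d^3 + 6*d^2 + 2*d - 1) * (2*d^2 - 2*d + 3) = 14*d^5 - 2*d^4 + 13*d^3 + 12*d^2 + 8*d - 3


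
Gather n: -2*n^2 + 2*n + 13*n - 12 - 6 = -2*n^2 + 15*n - 18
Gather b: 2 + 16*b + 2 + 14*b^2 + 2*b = 14*b^2 + 18*b + 4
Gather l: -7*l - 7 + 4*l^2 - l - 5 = 4*l^2 - 8*l - 12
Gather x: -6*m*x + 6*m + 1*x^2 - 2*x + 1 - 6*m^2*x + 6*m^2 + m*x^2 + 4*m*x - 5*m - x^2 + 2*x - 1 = 6*m^2 + m*x^2 + m + x*(-6*m^2 - 2*m)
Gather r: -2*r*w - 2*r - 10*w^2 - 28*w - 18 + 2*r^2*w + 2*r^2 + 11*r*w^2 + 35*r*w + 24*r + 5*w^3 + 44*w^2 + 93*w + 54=r^2*(2*w + 2) + r*(11*w^2 + 33*w + 22) + 5*w^3 + 34*w^2 + 65*w + 36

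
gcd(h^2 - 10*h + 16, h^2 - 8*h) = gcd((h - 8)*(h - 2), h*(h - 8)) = h - 8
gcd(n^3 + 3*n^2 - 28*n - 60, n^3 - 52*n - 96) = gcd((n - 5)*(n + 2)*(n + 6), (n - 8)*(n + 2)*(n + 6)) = n^2 + 8*n + 12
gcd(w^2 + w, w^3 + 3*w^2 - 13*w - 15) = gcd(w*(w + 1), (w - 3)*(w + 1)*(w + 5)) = w + 1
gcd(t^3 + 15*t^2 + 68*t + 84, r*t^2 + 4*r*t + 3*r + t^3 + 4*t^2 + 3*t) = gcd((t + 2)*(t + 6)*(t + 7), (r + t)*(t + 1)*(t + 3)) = 1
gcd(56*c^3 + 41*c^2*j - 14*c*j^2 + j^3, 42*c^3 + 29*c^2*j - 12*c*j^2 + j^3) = 7*c^2 + 6*c*j - j^2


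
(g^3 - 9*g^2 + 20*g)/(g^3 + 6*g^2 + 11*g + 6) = g*(g^2 - 9*g + 20)/(g^3 + 6*g^2 + 11*g + 6)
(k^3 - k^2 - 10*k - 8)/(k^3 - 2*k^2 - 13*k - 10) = (k - 4)/(k - 5)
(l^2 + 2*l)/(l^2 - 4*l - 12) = l/(l - 6)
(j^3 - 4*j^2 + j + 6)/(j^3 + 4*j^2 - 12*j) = (j^2 - 2*j - 3)/(j*(j + 6))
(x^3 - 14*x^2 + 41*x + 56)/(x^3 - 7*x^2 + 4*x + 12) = (x^2 - 15*x + 56)/(x^2 - 8*x + 12)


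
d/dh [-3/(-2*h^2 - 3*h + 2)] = 3*(-4*h - 3)/(2*h^2 + 3*h - 2)^2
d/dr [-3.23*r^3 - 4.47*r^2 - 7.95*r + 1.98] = -9.69*r^2 - 8.94*r - 7.95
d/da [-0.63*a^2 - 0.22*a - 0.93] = -1.26*a - 0.22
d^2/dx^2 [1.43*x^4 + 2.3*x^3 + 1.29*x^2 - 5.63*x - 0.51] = 17.16*x^2 + 13.8*x + 2.58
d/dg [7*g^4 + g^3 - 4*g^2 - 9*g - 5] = 28*g^3 + 3*g^2 - 8*g - 9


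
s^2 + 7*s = s*(s + 7)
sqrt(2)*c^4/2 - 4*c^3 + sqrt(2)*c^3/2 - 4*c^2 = c^2*(c - 4*sqrt(2))*(sqrt(2)*c/2 + sqrt(2)/2)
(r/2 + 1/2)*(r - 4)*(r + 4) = r^3/2 + r^2/2 - 8*r - 8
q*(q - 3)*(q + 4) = q^3 + q^2 - 12*q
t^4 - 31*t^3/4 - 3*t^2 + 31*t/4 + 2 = (t - 8)*(t - 1)*(t + 1/4)*(t + 1)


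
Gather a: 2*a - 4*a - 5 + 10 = 5 - 2*a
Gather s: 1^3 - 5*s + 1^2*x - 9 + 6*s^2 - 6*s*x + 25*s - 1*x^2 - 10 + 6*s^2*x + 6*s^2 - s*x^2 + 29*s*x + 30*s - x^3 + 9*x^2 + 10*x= s^2*(6*x + 12) + s*(-x^2 + 23*x + 50) - x^3 + 8*x^2 + 11*x - 18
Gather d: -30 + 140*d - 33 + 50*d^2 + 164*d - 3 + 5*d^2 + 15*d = 55*d^2 + 319*d - 66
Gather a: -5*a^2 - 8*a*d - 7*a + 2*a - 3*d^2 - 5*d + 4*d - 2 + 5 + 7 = -5*a^2 + a*(-8*d - 5) - 3*d^2 - d + 10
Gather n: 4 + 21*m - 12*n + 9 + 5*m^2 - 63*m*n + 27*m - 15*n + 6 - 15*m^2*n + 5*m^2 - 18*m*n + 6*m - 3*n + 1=10*m^2 + 54*m + n*(-15*m^2 - 81*m - 30) + 20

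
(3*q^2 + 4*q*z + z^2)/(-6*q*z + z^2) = (3*q^2 + 4*q*z + z^2)/(z*(-6*q + z))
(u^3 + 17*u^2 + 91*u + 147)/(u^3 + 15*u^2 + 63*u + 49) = (u + 3)/(u + 1)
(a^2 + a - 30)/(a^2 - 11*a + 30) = (a + 6)/(a - 6)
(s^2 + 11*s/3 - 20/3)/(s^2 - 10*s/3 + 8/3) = (s + 5)/(s - 2)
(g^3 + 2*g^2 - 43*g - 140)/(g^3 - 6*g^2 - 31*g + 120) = (g^2 - 3*g - 28)/(g^2 - 11*g + 24)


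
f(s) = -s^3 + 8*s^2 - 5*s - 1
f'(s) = -3*s^2 + 16*s - 5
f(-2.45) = 73.98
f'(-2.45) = -62.21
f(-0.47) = 3.22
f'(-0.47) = -13.18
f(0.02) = -1.10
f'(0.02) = -4.68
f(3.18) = 31.84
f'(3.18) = 15.54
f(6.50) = 29.88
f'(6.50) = -27.75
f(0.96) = 0.69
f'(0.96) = 7.60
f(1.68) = 8.44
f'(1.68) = 13.41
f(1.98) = 12.70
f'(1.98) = 14.92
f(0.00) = -1.00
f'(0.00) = -5.00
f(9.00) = -127.00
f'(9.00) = -104.00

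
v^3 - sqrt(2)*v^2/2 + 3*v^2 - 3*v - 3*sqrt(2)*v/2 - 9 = (v + 3)*(v - 3*sqrt(2)/2)*(v + sqrt(2))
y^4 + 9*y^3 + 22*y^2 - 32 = (y - 1)*(y + 2)*(y + 4)^2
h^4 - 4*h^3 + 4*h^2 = h^2*(h - 2)^2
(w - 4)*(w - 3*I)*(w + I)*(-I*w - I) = -I*w^4 - 2*w^3 + 3*I*w^3 + 6*w^2 + I*w^2 + 8*w + 9*I*w + 12*I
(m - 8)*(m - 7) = m^2 - 15*m + 56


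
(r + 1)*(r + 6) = r^2 + 7*r + 6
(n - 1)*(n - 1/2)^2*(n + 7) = n^4 + 5*n^3 - 51*n^2/4 + 17*n/2 - 7/4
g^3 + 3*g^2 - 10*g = g*(g - 2)*(g + 5)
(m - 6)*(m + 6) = m^2 - 36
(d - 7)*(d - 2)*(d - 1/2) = d^3 - 19*d^2/2 + 37*d/2 - 7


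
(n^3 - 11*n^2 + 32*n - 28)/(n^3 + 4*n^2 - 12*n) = (n^2 - 9*n + 14)/(n*(n + 6))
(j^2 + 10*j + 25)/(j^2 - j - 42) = (j^2 + 10*j + 25)/(j^2 - j - 42)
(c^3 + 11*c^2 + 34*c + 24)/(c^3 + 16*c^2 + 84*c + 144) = (c + 1)/(c + 6)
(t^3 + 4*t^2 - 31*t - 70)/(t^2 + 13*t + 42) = (t^2 - 3*t - 10)/(t + 6)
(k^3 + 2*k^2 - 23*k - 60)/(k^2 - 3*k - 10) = (k^2 + 7*k + 12)/(k + 2)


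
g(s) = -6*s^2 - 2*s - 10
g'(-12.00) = 142.00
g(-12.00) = -850.00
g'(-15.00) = 178.00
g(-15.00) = -1330.00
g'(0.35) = -6.20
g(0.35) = -11.44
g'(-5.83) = 67.96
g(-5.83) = -202.27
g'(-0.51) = 4.12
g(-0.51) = -10.54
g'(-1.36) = 14.32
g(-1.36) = -18.38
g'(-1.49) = 15.88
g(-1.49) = -20.34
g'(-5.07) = 58.84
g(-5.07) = -154.09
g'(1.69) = -22.28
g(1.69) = -30.52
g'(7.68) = -94.16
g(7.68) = -379.25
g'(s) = -12*s - 2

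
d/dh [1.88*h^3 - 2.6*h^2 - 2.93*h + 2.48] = 5.64*h^2 - 5.2*h - 2.93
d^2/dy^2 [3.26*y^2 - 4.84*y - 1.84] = 6.52000000000000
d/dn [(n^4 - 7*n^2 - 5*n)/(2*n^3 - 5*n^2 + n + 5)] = (n*(6*n^2 - 10*n + 1)*(-n^3 + 7*n + 5) + (4*n^3 - 14*n - 5)*(2*n^3 - 5*n^2 + n + 5))/(2*n^3 - 5*n^2 + n + 5)^2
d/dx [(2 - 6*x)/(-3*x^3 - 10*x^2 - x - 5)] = 2*(-18*x^3 - 21*x^2 + 20*x + 16)/(9*x^6 + 60*x^5 + 106*x^4 + 50*x^3 + 101*x^2 + 10*x + 25)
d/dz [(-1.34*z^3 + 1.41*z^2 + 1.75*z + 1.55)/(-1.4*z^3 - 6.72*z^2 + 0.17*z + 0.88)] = (8.88178419700125e-16*z^5 + 10.9788*z^4 + 4.4444*z^3 + 14.9721*z^2 + 23.3136*z + 1.2765)/(1.96*z^6 + 18.816*z^5 + 44.6824*z^4 - 4.7488*z^3 - 11.7983*z^2 + 0.2992*z + 0.7744)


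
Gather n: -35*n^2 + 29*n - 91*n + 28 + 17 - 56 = -35*n^2 - 62*n - 11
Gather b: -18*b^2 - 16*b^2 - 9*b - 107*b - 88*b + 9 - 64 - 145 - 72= -34*b^2 - 204*b - 272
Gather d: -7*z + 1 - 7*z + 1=2 - 14*z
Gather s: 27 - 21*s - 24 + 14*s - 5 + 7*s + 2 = 0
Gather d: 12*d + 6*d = 18*d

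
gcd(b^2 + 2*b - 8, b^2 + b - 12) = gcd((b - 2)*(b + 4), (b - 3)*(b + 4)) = b + 4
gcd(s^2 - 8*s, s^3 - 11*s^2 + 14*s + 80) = s - 8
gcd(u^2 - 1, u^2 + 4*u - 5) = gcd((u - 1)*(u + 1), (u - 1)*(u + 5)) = u - 1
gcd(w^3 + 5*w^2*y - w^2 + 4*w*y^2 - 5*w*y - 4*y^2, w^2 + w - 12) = 1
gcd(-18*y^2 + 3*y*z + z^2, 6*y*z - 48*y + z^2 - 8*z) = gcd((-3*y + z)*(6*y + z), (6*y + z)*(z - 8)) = 6*y + z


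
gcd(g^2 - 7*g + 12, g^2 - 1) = 1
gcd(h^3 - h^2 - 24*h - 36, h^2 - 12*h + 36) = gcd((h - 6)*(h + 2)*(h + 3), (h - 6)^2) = h - 6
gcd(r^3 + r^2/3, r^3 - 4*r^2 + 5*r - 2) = 1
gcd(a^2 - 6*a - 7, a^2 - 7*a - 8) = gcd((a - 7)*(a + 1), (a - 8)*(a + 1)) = a + 1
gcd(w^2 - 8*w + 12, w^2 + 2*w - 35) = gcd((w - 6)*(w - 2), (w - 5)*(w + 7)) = 1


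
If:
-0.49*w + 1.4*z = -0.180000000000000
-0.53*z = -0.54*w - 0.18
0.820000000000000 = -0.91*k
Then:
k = -0.90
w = -0.70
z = -0.37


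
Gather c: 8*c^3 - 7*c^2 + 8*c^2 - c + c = 8*c^3 + c^2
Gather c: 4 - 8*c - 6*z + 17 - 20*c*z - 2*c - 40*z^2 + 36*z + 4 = c*(-20*z - 10) - 40*z^2 + 30*z + 25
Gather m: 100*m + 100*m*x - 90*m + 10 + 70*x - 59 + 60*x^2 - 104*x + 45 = m*(100*x + 10) + 60*x^2 - 34*x - 4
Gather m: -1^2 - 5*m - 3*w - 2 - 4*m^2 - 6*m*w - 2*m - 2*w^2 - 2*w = -4*m^2 + m*(-6*w - 7) - 2*w^2 - 5*w - 3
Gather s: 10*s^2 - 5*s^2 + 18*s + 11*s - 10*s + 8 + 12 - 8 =5*s^2 + 19*s + 12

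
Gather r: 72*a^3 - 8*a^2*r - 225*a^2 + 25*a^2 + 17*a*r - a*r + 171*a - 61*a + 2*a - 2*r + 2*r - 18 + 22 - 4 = 72*a^3 - 200*a^2 + 112*a + r*(-8*a^2 + 16*a)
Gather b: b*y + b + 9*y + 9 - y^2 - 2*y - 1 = b*(y + 1) - y^2 + 7*y + 8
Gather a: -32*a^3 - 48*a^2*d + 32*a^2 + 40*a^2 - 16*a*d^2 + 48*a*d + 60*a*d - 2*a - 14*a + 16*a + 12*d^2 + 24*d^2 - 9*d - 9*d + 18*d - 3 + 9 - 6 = -32*a^3 + a^2*(72 - 48*d) + a*(-16*d^2 + 108*d) + 36*d^2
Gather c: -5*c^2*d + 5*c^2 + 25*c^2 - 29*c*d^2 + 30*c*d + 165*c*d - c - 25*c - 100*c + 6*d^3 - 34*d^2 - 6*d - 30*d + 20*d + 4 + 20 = c^2*(30 - 5*d) + c*(-29*d^2 + 195*d - 126) + 6*d^3 - 34*d^2 - 16*d + 24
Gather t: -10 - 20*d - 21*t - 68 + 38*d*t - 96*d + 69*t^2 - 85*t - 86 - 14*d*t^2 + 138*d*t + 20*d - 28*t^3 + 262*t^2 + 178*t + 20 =-96*d - 28*t^3 + t^2*(331 - 14*d) + t*(176*d + 72) - 144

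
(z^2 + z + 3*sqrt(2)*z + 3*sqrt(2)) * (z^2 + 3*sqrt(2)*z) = z^4 + z^3 + 6*sqrt(2)*z^3 + 6*sqrt(2)*z^2 + 18*z^2 + 18*z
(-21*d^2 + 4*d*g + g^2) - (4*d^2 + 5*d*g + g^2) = -25*d^2 - d*g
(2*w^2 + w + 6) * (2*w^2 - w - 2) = 4*w^4 + 7*w^2 - 8*w - 12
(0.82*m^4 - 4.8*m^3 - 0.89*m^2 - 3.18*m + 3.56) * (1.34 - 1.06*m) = -0.8692*m^5 + 6.1868*m^4 - 5.4886*m^3 + 2.1782*m^2 - 8.0348*m + 4.7704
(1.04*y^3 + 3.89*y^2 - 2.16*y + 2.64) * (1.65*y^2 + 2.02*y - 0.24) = 1.716*y^5 + 8.5193*y^4 + 4.0442*y^3 - 0.9408*y^2 + 5.8512*y - 0.6336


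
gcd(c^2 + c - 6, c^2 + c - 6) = c^2 + c - 6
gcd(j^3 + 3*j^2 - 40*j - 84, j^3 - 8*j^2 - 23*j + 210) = j - 6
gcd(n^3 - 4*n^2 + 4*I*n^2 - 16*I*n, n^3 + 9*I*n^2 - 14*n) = n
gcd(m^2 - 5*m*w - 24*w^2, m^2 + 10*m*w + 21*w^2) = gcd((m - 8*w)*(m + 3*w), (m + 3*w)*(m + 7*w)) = m + 3*w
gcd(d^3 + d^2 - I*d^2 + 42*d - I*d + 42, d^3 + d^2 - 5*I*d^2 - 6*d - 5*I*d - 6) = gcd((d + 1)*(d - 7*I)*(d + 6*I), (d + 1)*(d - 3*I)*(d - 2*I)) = d + 1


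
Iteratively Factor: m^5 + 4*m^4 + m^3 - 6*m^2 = (m - 1)*(m^4 + 5*m^3 + 6*m^2) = m*(m - 1)*(m^3 + 5*m^2 + 6*m) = m^2*(m - 1)*(m^2 + 5*m + 6) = m^2*(m - 1)*(m + 2)*(m + 3)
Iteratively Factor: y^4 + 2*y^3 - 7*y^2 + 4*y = (y - 1)*(y^3 + 3*y^2 - 4*y) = y*(y - 1)*(y^2 + 3*y - 4) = y*(y - 1)^2*(y + 4)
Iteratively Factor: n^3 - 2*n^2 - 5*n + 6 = (n - 3)*(n^2 + n - 2) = (n - 3)*(n - 1)*(n + 2)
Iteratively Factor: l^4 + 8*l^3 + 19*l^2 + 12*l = (l + 3)*(l^3 + 5*l^2 + 4*l) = (l + 3)*(l + 4)*(l^2 + l) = (l + 1)*(l + 3)*(l + 4)*(l)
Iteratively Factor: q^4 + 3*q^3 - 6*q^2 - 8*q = (q)*(q^3 + 3*q^2 - 6*q - 8) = q*(q + 1)*(q^2 + 2*q - 8) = q*(q + 1)*(q + 4)*(q - 2)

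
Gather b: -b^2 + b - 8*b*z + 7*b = -b^2 + b*(8 - 8*z)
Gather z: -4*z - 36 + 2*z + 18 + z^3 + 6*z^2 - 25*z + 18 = z^3 + 6*z^2 - 27*z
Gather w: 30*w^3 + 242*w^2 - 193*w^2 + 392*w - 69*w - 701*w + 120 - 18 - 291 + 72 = 30*w^3 + 49*w^2 - 378*w - 117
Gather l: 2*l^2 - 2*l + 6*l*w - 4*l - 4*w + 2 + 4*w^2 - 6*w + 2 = 2*l^2 + l*(6*w - 6) + 4*w^2 - 10*w + 4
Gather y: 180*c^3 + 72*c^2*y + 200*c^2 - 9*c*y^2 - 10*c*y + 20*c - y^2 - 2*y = 180*c^3 + 200*c^2 + 20*c + y^2*(-9*c - 1) + y*(72*c^2 - 10*c - 2)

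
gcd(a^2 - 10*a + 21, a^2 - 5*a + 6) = a - 3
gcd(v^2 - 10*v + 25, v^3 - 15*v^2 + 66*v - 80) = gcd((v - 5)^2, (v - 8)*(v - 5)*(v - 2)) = v - 5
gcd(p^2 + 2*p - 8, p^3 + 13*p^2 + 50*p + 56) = p + 4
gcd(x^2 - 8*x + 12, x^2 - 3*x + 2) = x - 2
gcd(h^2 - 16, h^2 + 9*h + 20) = h + 4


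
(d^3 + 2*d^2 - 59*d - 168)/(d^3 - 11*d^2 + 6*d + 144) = (d + 7)/(d - 6)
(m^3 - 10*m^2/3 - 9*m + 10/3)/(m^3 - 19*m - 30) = (m - 1/3)/(m + 3)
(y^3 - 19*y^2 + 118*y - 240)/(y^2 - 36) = (y^2 - 13*y + 40)/(y + 6)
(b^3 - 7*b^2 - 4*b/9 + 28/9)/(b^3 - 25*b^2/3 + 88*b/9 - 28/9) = (3*b + 2)/(3*b - 2)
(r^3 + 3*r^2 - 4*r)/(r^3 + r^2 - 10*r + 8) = r/(r - 2)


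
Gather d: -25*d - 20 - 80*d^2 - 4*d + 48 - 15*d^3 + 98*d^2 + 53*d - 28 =-15*d^3 + 18*d^2 + 24*d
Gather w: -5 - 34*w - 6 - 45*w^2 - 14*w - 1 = -45*w^2 - 48*w - 12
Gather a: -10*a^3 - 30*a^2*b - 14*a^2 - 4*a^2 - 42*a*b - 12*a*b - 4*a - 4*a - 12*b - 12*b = -10*a^3 + a^2*(-30*b - 18) + a*(-54*b - 8) - 24*b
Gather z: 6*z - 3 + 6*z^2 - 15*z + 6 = 6*z^2 - 9*z + 3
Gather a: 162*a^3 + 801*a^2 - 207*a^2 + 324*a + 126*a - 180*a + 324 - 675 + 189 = 162*a^3 + 594*a^2 + 270*a - 162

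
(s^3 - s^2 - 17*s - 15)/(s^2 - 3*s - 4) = (s^2 - 2*s - 15)/(s - 4)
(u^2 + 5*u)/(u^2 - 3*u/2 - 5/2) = 2*u*(u + 5)/(2*u^2 - 3*u - 5)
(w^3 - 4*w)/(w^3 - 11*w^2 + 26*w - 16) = w*(w + 2)/(w^2 - 9*w + 8)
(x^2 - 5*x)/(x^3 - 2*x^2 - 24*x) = (5 - x)/(-x^2 + 2*x + 24)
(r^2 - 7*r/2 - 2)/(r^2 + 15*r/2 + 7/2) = (r - 4)/(r + 7)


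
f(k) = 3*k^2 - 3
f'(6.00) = 36.00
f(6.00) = 105.00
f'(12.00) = 72.00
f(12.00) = 429.00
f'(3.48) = 20.88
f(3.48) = 33.33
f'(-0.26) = -1.56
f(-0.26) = -2.80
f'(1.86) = 11.16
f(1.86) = 7.38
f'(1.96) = 11.76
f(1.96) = 8.52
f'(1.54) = 9.24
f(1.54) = 4.11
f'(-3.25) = -19.50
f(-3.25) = 28.69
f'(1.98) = 11.88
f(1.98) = 8.76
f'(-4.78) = -28.68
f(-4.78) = 65.55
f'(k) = 6*k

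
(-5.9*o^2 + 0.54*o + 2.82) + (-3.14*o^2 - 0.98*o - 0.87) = -9.04*o^2 - 0.44*o + 1.95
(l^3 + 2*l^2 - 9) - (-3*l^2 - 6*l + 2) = l^3 + 5*l^2 + 6*l - 11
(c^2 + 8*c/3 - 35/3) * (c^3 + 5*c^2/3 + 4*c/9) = c^5 + 13*c^4/3 - 61*c^3/9 - 493*c^2/27 - 140*c/27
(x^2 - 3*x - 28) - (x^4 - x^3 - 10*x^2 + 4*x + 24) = -x^4 + x^3 + 11*x^2 - 7*x - 52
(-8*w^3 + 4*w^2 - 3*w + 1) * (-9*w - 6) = 72*w^4 + 12*w^3 + 3*w^2 + 9*w - 6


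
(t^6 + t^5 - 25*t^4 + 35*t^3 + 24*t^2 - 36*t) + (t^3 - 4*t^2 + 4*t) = t^6 + t^5 - 25*t^4 + 36*t^3 + 20*t^2 - 32*t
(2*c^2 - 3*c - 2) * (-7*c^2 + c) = -14*c^4 + 23*c^3 + 11*c^2 - 2*c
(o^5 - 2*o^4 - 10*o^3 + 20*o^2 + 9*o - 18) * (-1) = -o^5 + 2*o^4 + 10*o^3 - 20*o^2 - 9*o + 18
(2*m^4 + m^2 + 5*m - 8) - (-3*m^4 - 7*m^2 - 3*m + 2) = 5*m^4 + 8*m^2 + 8*m - 10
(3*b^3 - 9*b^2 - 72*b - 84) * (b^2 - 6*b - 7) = 3*b^5 - 27*b^4 - 39*b^3 + 411*b^2 + 1008*b + 588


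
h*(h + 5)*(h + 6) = h^3 + 11*h^2 + 30*h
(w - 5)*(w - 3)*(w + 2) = w^3 - 6*w^2 - w + 30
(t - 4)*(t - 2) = t^2 - 6*t + 8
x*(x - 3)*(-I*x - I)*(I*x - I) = x^4 - 3*x^3 - x^2 + 3*x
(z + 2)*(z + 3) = z^2 + 5*z + 6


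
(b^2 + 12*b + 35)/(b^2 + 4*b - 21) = (b + 5)/(b - 3)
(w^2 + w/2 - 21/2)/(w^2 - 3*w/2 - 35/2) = (w - 3)/(w - 5)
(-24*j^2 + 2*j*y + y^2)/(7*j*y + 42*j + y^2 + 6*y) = (-24*j^2 + 2*j*y + y^2)/(7*j*y + 42*j + y^2 + 6*y)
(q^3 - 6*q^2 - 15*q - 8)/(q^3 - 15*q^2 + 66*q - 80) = (q^2 + 2*q + 1)/(q^2 - 7*q + 10)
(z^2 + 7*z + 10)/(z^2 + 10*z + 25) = (z + 2)/(z + 5)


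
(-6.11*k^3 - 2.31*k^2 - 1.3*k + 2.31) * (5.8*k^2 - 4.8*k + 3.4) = -35.438*k^5 + 15.93*k^4 - 17.226*k^3 + 11.784*k^2 - 15.508*k + 7.854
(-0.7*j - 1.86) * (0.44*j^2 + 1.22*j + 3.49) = -0.308*j^3 - 1.6724*j^2 - 4.7122*j - 6.4914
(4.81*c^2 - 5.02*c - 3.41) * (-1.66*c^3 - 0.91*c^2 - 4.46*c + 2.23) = -7.9846*c^5 + 3.9561*c^4 - 11.2238*c^3 + 36.2186*c^2 + 4.014*c - 7.6043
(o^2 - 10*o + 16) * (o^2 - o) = o^4 - 11*o^3 + 26*o^2 - 16*o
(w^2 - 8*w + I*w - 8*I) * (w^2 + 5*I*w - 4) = w^4 - 8*w^3 + 6*I*w^3 - 9*w^2 - 48*I*w^2 + 72*w - 4*I*w + 32*I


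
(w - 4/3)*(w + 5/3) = w^2 + w/3 - 20/9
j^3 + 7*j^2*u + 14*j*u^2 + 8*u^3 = (j + u)*(j + 2*u)*(j + 4*u)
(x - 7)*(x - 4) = x^2 - 11*x + 28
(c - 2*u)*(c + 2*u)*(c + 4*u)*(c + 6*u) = c^4 + 10*c^3*u + 20*c^2*u^2 - 40*c*u^3 - 96*u^4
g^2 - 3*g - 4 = (g - 4)*(g + 1)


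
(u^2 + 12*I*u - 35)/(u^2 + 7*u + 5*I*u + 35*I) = (u + 7*I)/(u + 7)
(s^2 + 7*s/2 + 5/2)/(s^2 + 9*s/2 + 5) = (s + 1)/(s + 2)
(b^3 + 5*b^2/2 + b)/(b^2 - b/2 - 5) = b*(2*b + 1)/(2*b - 5)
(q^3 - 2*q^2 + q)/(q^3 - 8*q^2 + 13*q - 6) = q/(q - 6)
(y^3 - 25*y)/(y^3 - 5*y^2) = (y + 5)/y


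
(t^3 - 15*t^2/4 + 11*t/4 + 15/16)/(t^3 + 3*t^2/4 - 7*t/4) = (16*t^3 - 60*t^2 + 44*t + 15)/(4*t*(4*t^2 + 3*t - 7))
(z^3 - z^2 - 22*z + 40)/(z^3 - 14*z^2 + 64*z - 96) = (z^2 + 3*z - 10)/(z^2 - 10*z + 24)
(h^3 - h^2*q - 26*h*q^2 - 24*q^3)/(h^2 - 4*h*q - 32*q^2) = (-h^2 + 5*h*q + 6*q^2)/(-h + 8*q)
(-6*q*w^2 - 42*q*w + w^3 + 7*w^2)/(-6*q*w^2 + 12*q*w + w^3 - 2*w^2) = (w + 7)/(w - 2)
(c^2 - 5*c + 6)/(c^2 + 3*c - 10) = (c - 3)/(c + 5)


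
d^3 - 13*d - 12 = (d - 4)*(d + 1)*(d + 3)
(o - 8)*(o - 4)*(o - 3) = o^3 - 15*o^2 + 68*o - 96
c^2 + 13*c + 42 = (c + 6)*(c + 7)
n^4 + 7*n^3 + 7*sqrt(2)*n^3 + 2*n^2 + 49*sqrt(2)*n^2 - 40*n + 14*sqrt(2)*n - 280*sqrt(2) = (n - 2)*(n + 4)*(n + 5)*(n + 7*sqrt(2))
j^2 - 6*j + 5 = (j - 5)*(j - 1)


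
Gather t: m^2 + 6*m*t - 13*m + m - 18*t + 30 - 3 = m^2 - 12*m + t*(6*m - 18) + 27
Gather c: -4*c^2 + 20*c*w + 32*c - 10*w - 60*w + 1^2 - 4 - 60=-4*c^2 + c*(20*w + 32) - 70*w - 63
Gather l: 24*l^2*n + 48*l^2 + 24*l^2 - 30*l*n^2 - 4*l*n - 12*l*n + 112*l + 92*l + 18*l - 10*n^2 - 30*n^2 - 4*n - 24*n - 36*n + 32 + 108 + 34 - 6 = l^2*(24*n + 72) + l*(-30*n^2 - 16*n + 222) - 40*n^2 - 64*n + 168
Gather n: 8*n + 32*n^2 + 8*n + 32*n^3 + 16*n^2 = 32*n^3 + 48*n^2 + 16*n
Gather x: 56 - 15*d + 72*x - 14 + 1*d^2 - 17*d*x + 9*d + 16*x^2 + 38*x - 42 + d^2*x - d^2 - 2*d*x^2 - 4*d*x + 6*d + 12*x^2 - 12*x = x^2*(28 - 2*d) + x*(d^2 - 21*d + 98)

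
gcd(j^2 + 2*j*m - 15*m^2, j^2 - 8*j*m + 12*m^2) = 1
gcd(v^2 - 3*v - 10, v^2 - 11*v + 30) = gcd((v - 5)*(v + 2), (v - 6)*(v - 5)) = v - 5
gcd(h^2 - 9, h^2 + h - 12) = h - 3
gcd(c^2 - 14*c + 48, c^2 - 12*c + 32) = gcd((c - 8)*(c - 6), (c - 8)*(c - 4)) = c - 8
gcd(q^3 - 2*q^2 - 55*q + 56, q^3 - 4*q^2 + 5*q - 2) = q - 1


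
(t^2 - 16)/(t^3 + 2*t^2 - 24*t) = (t + 4)/(t*(t + 6))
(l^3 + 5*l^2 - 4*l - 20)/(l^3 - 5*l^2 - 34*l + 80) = (l + 2)/(l - 8)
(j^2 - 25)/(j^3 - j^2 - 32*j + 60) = (j + 5)/(j^2 + 4*j - 12)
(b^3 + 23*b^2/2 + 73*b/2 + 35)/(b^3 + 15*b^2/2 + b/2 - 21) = (2*b + 5)/(2*b - 3)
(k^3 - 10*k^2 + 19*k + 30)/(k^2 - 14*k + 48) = (k^2 - 4*k - 5)/(k - 8)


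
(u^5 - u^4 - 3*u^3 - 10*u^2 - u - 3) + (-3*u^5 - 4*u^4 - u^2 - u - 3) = -2*u^5 - 5*u^4 - 3*u^3 - 11*u^2 - 2*u - 6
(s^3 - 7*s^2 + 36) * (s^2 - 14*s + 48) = s^5 - 21*s^4 + 146*s^3 - 300*s^2 - 504*s + 1728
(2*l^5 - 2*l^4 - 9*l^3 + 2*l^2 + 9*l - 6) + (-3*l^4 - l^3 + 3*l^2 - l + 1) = 2*l^5 - 5*l^4 - 10*l^3 + 5*l^2 + 8*l - 5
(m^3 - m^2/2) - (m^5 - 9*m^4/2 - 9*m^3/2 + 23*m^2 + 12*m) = -m^5 + 9*m^4/2 + 11*m^3/2 - 47*m^2/2 - 12*m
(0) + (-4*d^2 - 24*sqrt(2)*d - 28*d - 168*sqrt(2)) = -4*d^2 - 24*sqrt(2)*d - 28*d - 168*sqrt(2)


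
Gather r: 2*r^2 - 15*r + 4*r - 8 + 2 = 2*r^2 - 11*r - 6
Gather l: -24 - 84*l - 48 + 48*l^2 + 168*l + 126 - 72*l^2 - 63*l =-24*l^2 + 21*l + 54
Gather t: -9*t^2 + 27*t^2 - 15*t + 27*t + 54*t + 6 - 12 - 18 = 18*t^2 + 66*t - 24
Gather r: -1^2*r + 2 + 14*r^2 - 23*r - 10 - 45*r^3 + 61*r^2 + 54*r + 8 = -45*r^3 + 75*r^2 + 30*r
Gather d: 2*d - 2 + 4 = 2*d + 2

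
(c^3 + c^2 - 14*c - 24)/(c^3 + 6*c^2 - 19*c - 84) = (c + 2)/(c + 7)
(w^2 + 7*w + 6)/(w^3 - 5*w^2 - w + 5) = (w + 6)/(w^2 - 6*w + 5)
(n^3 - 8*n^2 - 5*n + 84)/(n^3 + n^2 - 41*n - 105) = (n - 4)/(n + 5)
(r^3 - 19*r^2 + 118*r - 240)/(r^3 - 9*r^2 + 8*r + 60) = (r - 8)/(r + 2)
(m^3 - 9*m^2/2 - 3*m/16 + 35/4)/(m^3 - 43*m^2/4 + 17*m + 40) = (m - 7/4)/(m - 8)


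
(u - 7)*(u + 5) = u^2 - 2*u - 35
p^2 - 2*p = p*(p - 2)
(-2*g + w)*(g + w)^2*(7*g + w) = -14*g^4 - 23*g^3*w - 3*g^2*w^2 + 7*g*w^3 + w^4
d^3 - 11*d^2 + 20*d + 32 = (d - 8)*(d - 4)*(d + 1)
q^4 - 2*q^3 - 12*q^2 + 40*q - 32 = (q - 2)^3*(q + 4)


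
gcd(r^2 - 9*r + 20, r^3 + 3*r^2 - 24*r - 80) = r - 5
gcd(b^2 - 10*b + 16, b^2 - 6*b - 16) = b - 8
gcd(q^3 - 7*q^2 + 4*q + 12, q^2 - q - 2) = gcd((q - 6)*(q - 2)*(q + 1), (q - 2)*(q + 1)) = q^2 - q - 2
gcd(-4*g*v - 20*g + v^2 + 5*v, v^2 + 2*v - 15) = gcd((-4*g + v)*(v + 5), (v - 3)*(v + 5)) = v + 5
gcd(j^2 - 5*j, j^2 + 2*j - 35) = j - 5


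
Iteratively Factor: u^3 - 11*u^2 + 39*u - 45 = (u - 3)*(u^2 - 8*u + 15) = (u - 5)*(u - 3)*(u - 3)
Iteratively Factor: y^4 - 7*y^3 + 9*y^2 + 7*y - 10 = (y - 2)*(y^3 - 5*y^2 - y + 5) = (y - 5)*(y - 2)*(y^2 - 1) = (y - 5)*(y - 2)*(y + 1)*(y - 1)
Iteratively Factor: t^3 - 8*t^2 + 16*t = (t - 4)*(t^2 - 4*t) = t*(t - 4)*(t - 4)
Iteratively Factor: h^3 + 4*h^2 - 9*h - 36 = (h + 3)*(h^2 + h - 12) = (h - 3)*(h + 3)*(h + 4)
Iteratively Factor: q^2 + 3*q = (q)*(q + 3)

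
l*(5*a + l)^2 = 25*a^2*l + 10*a*l^2 + l^3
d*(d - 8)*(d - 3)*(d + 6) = d^4 - 5*d^3 - 42*d^2 + 144*d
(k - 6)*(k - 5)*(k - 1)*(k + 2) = k^4 - 10*k^3 + 17*k^2 + 52*k - 60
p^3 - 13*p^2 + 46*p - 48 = (p - 8)*(p - 3)*(p - 2)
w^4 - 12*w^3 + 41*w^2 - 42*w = w*(w - 7)*(w - 3)*(w - 2)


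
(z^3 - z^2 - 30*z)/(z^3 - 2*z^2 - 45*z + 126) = z*(z + 5)/(z^2 + 4*z - 21)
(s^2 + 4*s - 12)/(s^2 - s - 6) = (-s^2 - 4*s + 12)/(-s^2 + s + 6)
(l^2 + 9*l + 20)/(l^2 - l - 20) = (l + 5)/(l - 5)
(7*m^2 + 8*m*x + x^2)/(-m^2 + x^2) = (7*m + x)/(-m + x)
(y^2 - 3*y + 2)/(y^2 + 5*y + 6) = (y^2 - 3*y + 2)/(y^2 + 5*y + 6)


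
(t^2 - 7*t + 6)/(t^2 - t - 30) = (t - 1)/(t + 5)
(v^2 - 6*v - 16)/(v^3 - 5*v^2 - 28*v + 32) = (v + 2)/(v^2 + 3*v - 4)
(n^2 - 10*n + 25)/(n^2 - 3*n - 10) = (n - 5)/(n + 2)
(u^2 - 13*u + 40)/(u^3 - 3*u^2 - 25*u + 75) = (u - 8)/(u^2 + 2*u - 15)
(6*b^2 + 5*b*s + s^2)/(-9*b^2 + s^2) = (2*b + s)/(-3*b + s)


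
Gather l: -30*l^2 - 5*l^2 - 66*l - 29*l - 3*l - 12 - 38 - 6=-35*l^2 - 98*l - 56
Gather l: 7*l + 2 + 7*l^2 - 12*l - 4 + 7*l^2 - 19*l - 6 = 14*l^2 - 24*l - 8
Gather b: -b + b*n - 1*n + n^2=b*(n - 1) + n^2 - n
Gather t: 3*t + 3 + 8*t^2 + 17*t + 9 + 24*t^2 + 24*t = 32*t^2 + 44*t + 12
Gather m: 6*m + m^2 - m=m^2 + 5*m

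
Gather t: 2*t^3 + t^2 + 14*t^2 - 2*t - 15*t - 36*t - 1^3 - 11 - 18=2*t^3 + 15*t^2 - 53*t - 30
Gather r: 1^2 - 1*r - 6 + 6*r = 5*r - 5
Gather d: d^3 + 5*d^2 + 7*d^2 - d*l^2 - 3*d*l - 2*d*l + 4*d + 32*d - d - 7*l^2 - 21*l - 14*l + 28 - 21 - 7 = d^3 + 12*d^2 + d*(-l^2 - 5*l + 35) - 7*l^2 - 35*l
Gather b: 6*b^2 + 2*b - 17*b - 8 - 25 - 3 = 6*b^2 - 15*b - 36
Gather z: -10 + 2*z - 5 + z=3*z - 15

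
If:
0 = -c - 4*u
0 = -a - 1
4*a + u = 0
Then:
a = -1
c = -16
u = 4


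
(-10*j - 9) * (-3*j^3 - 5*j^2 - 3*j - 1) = 30*j^4 + 77*j^3 + 75*j^2 + 37*j + 9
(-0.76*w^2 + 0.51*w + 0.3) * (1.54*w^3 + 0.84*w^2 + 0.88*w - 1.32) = -1.1704*w^5 + 0.147*w^4 + 0.2216*w^3 + 1.704*w^2 - 0.4092*w - 0.396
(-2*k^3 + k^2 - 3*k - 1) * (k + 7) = -2*k^4 - 13*k^3 + 4*k^2 - 22*k - 7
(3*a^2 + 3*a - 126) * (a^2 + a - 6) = 3*a^4 + 6*a^3 - 141*a^2 - 144*a + 756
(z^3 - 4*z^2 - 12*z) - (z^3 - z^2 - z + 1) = -3*z^2 - 11*z - 1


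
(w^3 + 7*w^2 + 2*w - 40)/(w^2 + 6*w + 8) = (w^2 + 3*w - 10)/(w + 2)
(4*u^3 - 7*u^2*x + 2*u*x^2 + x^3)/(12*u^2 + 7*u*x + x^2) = (u^2 - 2*u*x + x^2)/(3*u + x)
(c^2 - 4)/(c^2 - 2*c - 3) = (4 - c^2)/(-c^2 + 2*c + 3)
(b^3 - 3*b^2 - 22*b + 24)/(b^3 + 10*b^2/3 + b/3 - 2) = 3*(b^3 - 3*b^2 - 22*b + 24)/(3*b^3 + 10*b^2 + b - 6)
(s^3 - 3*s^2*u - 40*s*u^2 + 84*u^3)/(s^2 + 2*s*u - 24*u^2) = (s^2 - 9*s*u + 14*u^2)/(s - 4*u)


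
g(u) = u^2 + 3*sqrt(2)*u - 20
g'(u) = 2*u + 3*sqrt(2)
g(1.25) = -13.13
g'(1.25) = 6.74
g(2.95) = 1.22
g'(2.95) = 10.14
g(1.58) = -10.80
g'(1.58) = 7.40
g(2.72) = -1.06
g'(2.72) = 9.68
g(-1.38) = -23.95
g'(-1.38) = 1.48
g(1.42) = -11.96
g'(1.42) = 7.08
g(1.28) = -12.93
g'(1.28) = 6.80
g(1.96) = -7.84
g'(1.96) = 8.16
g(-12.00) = 73.09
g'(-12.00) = -19.76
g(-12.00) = 73.09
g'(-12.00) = -19.76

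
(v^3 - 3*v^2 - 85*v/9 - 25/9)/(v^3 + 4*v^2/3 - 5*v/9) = (3*v^2 - 14*v - 5)/(v*(3*v - 1))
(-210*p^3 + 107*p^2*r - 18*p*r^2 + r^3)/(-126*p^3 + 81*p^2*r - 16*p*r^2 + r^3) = (5*p - r)/(3*p - r)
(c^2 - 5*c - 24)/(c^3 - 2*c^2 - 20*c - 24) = (-c^2 + 5*c + 24)/(-c^3 + 2*c^2 + 20*c + 24)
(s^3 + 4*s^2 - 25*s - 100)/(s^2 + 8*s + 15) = (s^2 - s - 20)/(s + 3)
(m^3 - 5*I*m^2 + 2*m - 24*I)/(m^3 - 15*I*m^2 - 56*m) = (-m^3 + 5*I*m^2 - 2*m + 24*I)/(m*(-m^2 + 15*I*m + 56))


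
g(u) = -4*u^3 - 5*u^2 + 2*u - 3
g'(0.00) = 2.00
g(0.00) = -3.00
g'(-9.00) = -880.00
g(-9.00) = 2490.00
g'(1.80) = -54.88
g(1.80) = -38.93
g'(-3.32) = -97.07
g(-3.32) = 81.63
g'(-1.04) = -0.58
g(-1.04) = -5.99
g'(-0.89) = 1.39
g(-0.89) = -5.92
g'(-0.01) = 2.10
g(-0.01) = -3.02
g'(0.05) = 1.47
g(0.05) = -2.91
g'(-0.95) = 0.67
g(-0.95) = -5.98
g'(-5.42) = -296.32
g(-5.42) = 476.16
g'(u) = -12*u^2 - 10*u + 2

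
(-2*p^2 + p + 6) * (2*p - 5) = -4*p^3 + 12*p^2 + 7*p - 30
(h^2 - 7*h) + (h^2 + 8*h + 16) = 2*h^2 + h + 16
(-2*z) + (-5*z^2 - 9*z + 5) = -5*z^2 - 11*z + 5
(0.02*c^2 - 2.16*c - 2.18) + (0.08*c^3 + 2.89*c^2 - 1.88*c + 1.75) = 0.08*c^3 + 2.91*c^2 - 4.04*c - 0.43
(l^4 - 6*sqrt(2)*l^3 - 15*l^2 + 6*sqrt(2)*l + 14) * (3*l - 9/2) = 3*l^5 - 18*sqrt(2)*l^4 - 9*l^4/2 - 45*l^3 + 27*sqrt(2)*l^3 + 18*sqrt(2)*l^2 + 135*l^2/2 - 27*sqrt(2)*l + 42*l - 63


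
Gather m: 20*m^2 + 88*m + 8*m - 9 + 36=20*m^2 + 96*m + 27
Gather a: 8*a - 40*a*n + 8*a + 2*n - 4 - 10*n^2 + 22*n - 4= a*(16 - 40*n) - 10*n^2 + 24*n - 8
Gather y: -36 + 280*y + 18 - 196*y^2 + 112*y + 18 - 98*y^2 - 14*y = -294*y^2 + 378*y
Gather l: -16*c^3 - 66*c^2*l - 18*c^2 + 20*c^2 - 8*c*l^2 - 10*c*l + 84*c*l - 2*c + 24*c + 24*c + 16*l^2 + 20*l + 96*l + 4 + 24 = -16*c^3 + 2*c^2 + 46*c + l^2*(16 - 8*c) + l*(-66*c^2 + 74*c + 116) + 28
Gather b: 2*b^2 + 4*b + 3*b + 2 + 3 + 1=2*b^2 + 7*b + 6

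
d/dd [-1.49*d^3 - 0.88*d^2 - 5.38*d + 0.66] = -4.47*d^2 - 1.76*d - 5.38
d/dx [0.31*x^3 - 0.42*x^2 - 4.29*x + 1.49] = 0.93*x^2 - 0.84*x - 4.29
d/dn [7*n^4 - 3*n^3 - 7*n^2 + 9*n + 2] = 28*n^3 - 9*n^2 - 14*n + 9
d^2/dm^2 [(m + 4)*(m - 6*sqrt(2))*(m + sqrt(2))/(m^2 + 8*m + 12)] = 8*(2*m^3 + 5*sqrt(2)*m^3 + 45*sqrt(2)*m^2 - 72*m + 180*sqrt(2)*m - 192 + 300*sqrt(2))/(m^6 + 24*m^5 + 228*m^4 + 1088*m^3 + 2736*m^2 + 3456*m + 1728)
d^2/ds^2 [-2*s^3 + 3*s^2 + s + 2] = 6 - 12*s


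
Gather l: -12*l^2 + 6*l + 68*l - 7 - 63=-12*l^2 + 74*l - 70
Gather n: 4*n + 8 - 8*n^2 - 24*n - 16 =-8*n^2 - 20*n - 8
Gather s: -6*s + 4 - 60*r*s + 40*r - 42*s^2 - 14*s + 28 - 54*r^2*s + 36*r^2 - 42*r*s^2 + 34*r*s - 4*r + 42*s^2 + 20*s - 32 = 36*r^2 - 42*r*s^2 + 36*r + s*(-54*r^2 - 26*r)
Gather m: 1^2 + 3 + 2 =6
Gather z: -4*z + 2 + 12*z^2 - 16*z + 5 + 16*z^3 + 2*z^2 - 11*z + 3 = 16*z^3 + 14*z^2 - 31*z + 10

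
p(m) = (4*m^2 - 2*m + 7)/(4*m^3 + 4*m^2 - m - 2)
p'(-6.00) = -0.05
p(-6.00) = -0.23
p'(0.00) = 2.75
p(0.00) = -3.50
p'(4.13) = -0.04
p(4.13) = 0.19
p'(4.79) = -0.03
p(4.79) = 0.17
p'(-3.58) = -0.24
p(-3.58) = -0.50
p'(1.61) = -0.64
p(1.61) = 0.60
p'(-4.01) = -0.17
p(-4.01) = -0.41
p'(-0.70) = 25.39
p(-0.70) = -14.55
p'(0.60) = -680.44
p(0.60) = -24.46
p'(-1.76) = -3.76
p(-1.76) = -2.37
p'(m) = (8*m - 2)/(4*m^3 + 4*m^2 - m - 2) + (-12*m^2 - 8*m + 1)*(4*m^2 - 2*m + 7)/(4*m^3 + 4*m^2 - m - 2)^2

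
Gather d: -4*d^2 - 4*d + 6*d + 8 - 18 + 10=-4*d^2 + 2*d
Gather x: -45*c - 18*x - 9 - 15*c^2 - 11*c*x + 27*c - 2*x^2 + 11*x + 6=-15*c^2 - 18*c - 2*x^2 + x*(-11*c - 7) - 3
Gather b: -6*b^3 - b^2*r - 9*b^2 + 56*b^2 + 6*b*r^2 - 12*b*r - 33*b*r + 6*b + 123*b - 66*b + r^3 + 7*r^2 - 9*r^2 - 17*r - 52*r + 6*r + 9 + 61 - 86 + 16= -6*b^3 + b^2*(47 - r) + b*(6*r^2 - 45*r + 63) + r^3 - 2*r^2 - 63*r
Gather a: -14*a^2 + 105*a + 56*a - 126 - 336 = -14*a^2 + 161*a - 462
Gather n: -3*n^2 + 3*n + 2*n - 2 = -3*n^2 + 5*n - 2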